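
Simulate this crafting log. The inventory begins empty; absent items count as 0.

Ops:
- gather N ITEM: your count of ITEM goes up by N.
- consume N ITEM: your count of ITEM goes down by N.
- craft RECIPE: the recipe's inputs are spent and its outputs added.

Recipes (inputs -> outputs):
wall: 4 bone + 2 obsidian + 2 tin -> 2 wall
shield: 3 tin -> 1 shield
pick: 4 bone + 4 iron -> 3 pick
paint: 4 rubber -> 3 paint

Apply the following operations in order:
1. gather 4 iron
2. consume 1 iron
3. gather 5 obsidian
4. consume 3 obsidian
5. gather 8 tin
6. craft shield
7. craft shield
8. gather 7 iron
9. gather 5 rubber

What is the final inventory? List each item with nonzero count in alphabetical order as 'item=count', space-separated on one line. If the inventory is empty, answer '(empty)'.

Answer: iron=10 obsidian=2 rubber=5 shield=2 tin=2

Derivation:
After 1 (gather 4 iron): iron=4
After 2 (consume 1 iron): iron=3
After 3 (gather 5 obsidian): iron=3 obsidian=5
After 4 (consume 3 obsidian): iron=3 obsidian=2
After 5 (gather 8 tin): iron=3 obsidian=2 tin=8
After 6 (craft shield): iron=3 obsidian=2 shield=1 tin=5
After 7 (craft shield): iron=3 obsidian=2 shield=2 tin=2
After 8 (gather 7 iron): iron=10 obsidian=2 shield=2 tin=2
After 9 (gather 5 rubber): iron=10 obsidian=2 rubber=5 shield=2 tin=2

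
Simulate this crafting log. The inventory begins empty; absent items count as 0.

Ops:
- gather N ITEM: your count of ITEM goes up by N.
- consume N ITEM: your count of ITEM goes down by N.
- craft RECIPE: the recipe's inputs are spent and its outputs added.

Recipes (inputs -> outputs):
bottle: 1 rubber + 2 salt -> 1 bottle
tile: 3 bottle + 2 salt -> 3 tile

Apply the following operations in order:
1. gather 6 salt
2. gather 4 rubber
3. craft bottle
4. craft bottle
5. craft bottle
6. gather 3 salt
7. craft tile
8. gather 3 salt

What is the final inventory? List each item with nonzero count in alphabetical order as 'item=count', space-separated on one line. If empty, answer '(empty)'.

After 1 (gather 6 salt): salt=6
After 2 (gather 4 rubber): rubber=4 salt=6
After 3 (craft bottle): bottle=1 rubber=3 salt=4
After 4 (craft bottle): bottle=2 rubber=2 salt=2
After 5 (craft bottle): bottle=3 rubber=1
After 6 (gather 3 salt): bottle=3 rubber=1 salt=3
After 7 (craft tile): rubber=1 salt=1 tile=3
After 8 (gather 3 salt): rubber=1 salt=4 tile=3

Answer: rubber=1 salt=4 tile=3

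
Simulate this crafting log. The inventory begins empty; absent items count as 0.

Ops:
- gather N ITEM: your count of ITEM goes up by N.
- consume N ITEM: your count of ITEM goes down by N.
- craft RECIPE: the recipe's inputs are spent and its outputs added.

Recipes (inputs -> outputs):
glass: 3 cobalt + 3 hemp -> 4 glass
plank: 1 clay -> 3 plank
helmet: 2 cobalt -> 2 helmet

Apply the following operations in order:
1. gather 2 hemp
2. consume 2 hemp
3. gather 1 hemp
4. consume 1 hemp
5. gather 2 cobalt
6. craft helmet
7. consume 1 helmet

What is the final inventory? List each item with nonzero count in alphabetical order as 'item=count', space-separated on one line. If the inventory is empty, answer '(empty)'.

After 1 (gather 2 hemp): hemp=2
After 2 (consume 2 hemp): (empty)
After 3 (gather 1 hemp): hemp=1
After 4 (consume 1 hemp): (empty)
After 5 (gather 2 cobalt): cobalt=2
After 6 (craft helmet): helmet=2
After 7 (consume 1 helmet): helmet=1

Answer: helmet=1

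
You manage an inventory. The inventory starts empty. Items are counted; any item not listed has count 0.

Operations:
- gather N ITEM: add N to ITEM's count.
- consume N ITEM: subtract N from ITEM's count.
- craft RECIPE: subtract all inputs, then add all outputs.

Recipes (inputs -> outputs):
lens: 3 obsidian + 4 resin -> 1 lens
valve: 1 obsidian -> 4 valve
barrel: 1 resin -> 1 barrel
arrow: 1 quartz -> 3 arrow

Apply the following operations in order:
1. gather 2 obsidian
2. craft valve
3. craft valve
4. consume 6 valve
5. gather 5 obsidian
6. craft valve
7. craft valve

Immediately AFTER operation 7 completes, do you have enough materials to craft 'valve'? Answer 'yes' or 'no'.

After 1 (gather 2 obsidian): obsidian=2
After 2 (craft valve): obsidian=1 valve=4
After 3 (craft valve): valve=8
After 4 (consume 6 valve): valve=2
After 5 (gather 5 obsidian): obsidian=5 valve=2
After 6 (craft valve): obsidian=4 valve=6
After 7 (craft valve): obsidian=3 valve=10

Answer: yes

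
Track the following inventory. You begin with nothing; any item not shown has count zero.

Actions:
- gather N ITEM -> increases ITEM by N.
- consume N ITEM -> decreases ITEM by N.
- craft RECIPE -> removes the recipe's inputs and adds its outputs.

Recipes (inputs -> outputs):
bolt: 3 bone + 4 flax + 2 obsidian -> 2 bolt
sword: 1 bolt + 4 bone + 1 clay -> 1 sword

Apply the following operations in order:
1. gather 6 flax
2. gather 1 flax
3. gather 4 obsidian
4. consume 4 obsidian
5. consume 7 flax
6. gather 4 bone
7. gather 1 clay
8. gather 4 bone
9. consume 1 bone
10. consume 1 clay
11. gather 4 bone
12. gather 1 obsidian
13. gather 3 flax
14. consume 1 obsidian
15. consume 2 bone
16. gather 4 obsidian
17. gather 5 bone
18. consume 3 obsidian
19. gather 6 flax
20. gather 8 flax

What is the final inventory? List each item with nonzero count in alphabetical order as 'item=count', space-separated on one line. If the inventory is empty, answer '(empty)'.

After 1 (gather 6 flax): flax=6
After 2 (gather 1 flax): flax=7
After 3 (gather 4 obsidian): flax=7 obsidian=4
After 4 (consume 4 obsidian): flax=7
After 5 (consume 7 flax): (empty)
After 6 (gather 4 bone): bone=4
After 7 (gather 1 clay): bone=4 clay=1
After 8 (gather 4 bone): bone=8 clay=1
After 9 (consume 1 bone): bone=7 clay=1
After 10 (consume 1 clay): bone=7
After 11 (gather 4 bone): bone=11
After 12 (gather 1 obsidian): bone=11 obsidian=1
After 13 (gather 3 flax): bone=11 flax=3 obsidian=1
After 14 (consume 1 obsidian): bone=11 flax=3
After 15 (consume 2 bone): bone=9 flax=3
After 16 (gather 4 obsidian): bone=9 flax=3 obsidian=4
After 17 (gather 5 bone): bone=14 flax=3 obsidian=4
After 18 (consume 3 obsidian): bone=14 flax=3 obsidian=1
After 19 (gather 6 flax): bone=14 flax=9 obsidian=1
After 20 (gather 8 flax): bone=14 flax=17 obsidian=1

Answer: bone=14 flax=17 obsidian=1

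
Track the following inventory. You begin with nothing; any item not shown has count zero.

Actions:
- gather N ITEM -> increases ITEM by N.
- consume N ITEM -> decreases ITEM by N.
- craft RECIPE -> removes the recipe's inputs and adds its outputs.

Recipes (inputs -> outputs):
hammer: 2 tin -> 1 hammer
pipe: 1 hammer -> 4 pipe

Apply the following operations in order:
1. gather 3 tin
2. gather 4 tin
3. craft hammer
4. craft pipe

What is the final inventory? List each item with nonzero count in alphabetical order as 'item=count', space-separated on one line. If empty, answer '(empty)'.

Answer: pipe=4 tin=5

Derivation:
After 1 (gather 3 tin): tin=3
After 2 (gather 4 tin): tin=7
After 3 (craft hammer): hammer=1 tin=5
After 4 (craft pipe): pipe=4 tin=5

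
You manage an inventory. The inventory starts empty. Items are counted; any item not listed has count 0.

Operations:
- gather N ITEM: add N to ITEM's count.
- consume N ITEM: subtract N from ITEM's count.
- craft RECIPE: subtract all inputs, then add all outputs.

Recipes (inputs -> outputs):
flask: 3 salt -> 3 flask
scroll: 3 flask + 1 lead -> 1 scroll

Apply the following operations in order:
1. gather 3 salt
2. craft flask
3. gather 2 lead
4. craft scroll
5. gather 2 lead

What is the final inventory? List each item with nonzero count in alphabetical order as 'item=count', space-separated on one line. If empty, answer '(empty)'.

After 1 (gather 3 salt): salt=3
After 2 (craft flask): flask=3
After 3 (gather 2 lead): flask=3 lead=2
After 4 (craft scroll): lead=1 scroll=1
After 5 (gather 2 lead): lead=3 scroll=1

Answer: lead=3 scroll=1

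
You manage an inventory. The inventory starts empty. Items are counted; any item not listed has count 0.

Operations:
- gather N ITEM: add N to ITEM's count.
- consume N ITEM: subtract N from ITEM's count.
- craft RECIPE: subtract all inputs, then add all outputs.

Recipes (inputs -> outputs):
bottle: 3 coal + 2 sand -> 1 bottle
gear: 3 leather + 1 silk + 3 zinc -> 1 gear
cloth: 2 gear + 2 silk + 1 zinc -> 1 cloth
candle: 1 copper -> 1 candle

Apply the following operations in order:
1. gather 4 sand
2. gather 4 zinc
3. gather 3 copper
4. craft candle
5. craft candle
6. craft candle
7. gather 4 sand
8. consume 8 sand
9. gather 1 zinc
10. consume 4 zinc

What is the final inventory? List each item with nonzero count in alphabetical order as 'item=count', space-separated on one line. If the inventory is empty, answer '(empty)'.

After 1 (gather 4 sand): sand=4
After 2 (gather 4 zinc): sand=4 zinc=4
After 3 (gather 3 copper): copper=3 sand=4 zinc=4
After 4 (craft candle): candle=1 copper=2 sand=4 zinc=4
After 5 (craft candle): candle=2 copper=1 sand=4 zinc=4
After 6 (craft candle): candle=3 sand=4 zinc=4
After 7 (gather 4 sand): candle=3 sand=8 zinc=4
After 8 (consume 8 sand): candle=3 zinc=4
After 9 (gather 1 zinc): candle=3 zinc=5
After 10 (consume 4 zinc): candle=3 zinc=1

Answer: candle=3 zinc=1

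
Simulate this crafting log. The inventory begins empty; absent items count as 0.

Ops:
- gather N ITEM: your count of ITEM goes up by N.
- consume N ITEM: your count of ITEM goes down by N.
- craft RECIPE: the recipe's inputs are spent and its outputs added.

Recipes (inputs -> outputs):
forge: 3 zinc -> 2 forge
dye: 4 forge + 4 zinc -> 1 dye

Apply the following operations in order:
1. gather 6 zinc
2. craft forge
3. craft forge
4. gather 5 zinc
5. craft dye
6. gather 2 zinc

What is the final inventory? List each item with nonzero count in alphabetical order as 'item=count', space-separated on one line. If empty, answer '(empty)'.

Answer: dye=1 zinc=3

Derivation:
After 1 (gather 6 zinc): zinc=6
After 2 (craft forge): forge=2 zinc=3
After 3 (craft forge): forge=4
After 4 (gather 5 zinc): forge=4 zinc=5
After 5 (craft dye): dye=1 zinc=1
After 6 (gather 2 zinc): dye=1 zinc=3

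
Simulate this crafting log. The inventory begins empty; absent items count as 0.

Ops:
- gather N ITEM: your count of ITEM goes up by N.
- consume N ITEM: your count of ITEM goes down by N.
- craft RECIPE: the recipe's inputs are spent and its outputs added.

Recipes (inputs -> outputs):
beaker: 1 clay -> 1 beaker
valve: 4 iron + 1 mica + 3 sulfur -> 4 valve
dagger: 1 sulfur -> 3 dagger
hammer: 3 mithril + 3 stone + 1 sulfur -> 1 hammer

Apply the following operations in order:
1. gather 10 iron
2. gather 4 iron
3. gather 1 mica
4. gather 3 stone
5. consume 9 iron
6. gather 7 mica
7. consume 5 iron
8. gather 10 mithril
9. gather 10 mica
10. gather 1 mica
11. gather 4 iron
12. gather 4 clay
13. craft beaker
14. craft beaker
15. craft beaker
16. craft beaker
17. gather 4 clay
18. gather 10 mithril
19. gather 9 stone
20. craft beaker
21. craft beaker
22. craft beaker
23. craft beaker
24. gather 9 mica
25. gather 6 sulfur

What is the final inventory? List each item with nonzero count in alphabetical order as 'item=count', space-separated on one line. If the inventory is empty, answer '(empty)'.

Answer: beaker=8 iron=4 mica=28 mithril=20 stone=12 sulfur=6

Derivation:
After 1 (gather 10 iron): iron=10
After 2 (gather 4 iron): iron=14
After 3 (gather 1 mica): iron=14 mica=1
After 4 (gather 3 stone): iron=14 mica=1 stone=3
After 5 (consume 9 iron): iron=5 mica=1 stone=3
After 6 (gather 7 mica): iron=5 mica=8 stone=3
After 7 (consume 5 iron): mica=8 stone=3
After 8 (gather 10 mithril): mica=8 mithril=10 stone=3
After 9 (gather 10 mica): mica=18 mithril=10 stone=3
After 10 (gather 1 mica): mica=19 mithril=10 stone=3
After 11 (gather 4 iron): iron=4 mica=19 mithril=10 stone=3
After 12 (gather 4 clay): clay=4 iron=4 mica=19 mithril=10 stone=3
After 13 (craft beaker): beaker=1 clay=3 iron=4 mica=19 mithril=10 stone=3
After 14 (craft beaker): beaker=2 clay=2 iron=4 mica=19 mithril=10 stone=3
After 15 (craft beaker): beaker=3 clay=1 iron=4 mica=19 mithril=10 stone=3
After 16 (craft beaker): beaker=4 iron=4 mica=19 mithril=10 stone=3
After 17 (gather 4 clay): beaker=4 clay=4 iron=4 mica=19 mithril=10 stone=3
After 18 (gather 10 mithril): beaker=4 clay=4 iron=4 mica=19 mithril=20 stone=3
After 19 (gather 9 stone): beaker=4 clay=4 iron=4 mica=19 mithril=20 stone=12
After 20 (craft beaker): beaker=5 clay=3 iron=4 mica=19 mithril=20 stone=12
After 21 (craft beaker): beaker=6 clay=2 iron=4 mica=19 mithril=20 stone=12
After 22 (craft beaker): beaker=7 clay=1 iron=4 mica=19 mithril=20 stone=12
After 23 (craft beaker): beaker=8 iron=4 mica=19 mithril=20 stone=12
After 24 (gather 9 mica): beaker=8 iron=4 mica=28 mithril=20 stone=12
After 25 (gather 6 sulfur): beaker=8 iron=4 mica=28 mithril=20 stone=12 sulfur=6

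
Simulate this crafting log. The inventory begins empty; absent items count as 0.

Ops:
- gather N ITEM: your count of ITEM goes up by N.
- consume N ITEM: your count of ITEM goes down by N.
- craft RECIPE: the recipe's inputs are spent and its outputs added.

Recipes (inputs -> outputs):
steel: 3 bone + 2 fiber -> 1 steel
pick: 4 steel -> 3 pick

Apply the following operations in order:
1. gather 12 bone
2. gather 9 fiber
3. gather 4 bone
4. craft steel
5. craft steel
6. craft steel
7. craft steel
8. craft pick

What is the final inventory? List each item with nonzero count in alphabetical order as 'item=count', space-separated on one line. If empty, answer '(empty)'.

After 1 (gather 12 bone): bone=12
After 2 (gather 9 fiber): bone=12 fiber=9
After 3 (gather 4 bone): bone=16 fiber=9
After 4 (craft steel): bone=13 fiber=7 steel=1
After 5 (craft steel): bone=10 fiber=5 steel=2
After 6 (craft steel): bone=7 fiber=3 steel=3
After 7 (craft steel): bone=4 fiber=1 steel=4
After 8 (craft pick): bone=4 fiber=1 pick=3

Answer: bone=4 fiber=1 pick=3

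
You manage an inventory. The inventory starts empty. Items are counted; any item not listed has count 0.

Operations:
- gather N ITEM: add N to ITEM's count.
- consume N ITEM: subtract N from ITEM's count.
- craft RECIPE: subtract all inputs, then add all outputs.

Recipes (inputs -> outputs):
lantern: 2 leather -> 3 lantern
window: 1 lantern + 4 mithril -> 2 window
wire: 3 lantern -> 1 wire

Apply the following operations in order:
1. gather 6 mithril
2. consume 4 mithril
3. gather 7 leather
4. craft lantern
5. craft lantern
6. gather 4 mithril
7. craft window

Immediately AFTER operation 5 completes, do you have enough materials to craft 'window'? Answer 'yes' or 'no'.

Answer: no

Derivation:
After 1 (gather 6 mithril): mithril=6
After 2 (consume 4 mithril): mithril=2
After 3 (gather 7 leather): leather=7 mithril=2
After 4 (craft lantern): lantern=3 leather=5 mithril=2
After 5 (craft lantern): lantern=6 leather=3 mithril=2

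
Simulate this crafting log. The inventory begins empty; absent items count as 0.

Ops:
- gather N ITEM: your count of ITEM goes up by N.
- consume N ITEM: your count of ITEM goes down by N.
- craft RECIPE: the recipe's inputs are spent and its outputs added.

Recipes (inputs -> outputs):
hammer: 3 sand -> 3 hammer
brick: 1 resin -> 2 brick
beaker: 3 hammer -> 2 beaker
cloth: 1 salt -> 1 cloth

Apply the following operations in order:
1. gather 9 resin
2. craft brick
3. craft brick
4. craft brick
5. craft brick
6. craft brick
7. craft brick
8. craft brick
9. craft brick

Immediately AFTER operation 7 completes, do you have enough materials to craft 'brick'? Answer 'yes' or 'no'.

After 1 (gather 9 resin): resin=9
After 2 (craft brick): brick=2 resin=8
After 3 (craft brick): brick=4 resin=7
After 4 (craft brick): brick=6 resin=6
After 5 (craft brick): brick=8 resin=5
After 6 (craft brick): brick=10 resin=4
After 7 (craft brick): brick=12 resin=3

Answer: yes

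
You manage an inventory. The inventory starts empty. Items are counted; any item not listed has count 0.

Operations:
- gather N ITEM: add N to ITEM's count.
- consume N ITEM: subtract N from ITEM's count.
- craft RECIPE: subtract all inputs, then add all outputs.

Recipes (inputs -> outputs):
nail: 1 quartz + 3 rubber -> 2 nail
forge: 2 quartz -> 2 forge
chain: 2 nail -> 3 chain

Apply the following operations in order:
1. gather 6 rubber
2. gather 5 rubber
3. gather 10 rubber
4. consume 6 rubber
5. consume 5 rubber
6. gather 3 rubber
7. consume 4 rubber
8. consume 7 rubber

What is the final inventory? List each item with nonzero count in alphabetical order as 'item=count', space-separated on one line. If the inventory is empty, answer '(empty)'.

After 1 (gather 6 rubber): rubber=6
After 2 (gather 5 rubber): rubber=11
After 3 (gather 10 rubber): rubber=21
After 4 (consume 6 rubber): rubber=15
After 5 (consume 5 rubber): rubber=10
After 6 (gather 3 rubber): rubber=13
After 7 (consume 4 rubber): rubber=9
After 8 (consume 7 rubber): rubber=2

Answer: rubber=2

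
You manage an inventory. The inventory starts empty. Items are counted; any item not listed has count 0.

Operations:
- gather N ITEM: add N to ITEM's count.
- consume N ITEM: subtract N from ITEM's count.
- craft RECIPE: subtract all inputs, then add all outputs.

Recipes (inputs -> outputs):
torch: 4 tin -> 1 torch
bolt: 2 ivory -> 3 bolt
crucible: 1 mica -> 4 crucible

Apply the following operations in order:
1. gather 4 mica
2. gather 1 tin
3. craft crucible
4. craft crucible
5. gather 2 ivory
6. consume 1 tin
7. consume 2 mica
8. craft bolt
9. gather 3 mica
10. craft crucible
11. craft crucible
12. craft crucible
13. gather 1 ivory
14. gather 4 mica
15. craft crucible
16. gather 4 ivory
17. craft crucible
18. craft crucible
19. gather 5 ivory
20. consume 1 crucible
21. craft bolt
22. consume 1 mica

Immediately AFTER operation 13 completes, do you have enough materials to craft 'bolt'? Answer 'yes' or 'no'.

Answer: no

Derivation:
After 1 (gather 4 mica): mica=4
After 2 (gather 1 tin): mica=4 tin=1
After 3 (craft crucible): crucible=4 mica=3 tin=1
After 4 (craft crucible): crucible=8 mica=2 tin=1
After 5 (gather 2 ivory): crucible=8 ivory=2 mica=2 tin=1
After 6 (consume 1 tin): crucible=8 ivory=2 mica=2
After 7 (consume 2 mica): crucible=8 ivory=2
After 8 (craft bolt): bolt=3 crucible=8
After 9 (gather 3 mica): bolt=3 crucible=8 mica=3
After 10 (craft crucible): bolt=3 crucible=12 mica=2
After 11 (craft crucible): bolt=3 crucible=16 mica=1
After 12 (craft crucible): bolt=3 crucible=20
After 13 (gather 1 ivory): bolt=3 crucible=20 ivory=1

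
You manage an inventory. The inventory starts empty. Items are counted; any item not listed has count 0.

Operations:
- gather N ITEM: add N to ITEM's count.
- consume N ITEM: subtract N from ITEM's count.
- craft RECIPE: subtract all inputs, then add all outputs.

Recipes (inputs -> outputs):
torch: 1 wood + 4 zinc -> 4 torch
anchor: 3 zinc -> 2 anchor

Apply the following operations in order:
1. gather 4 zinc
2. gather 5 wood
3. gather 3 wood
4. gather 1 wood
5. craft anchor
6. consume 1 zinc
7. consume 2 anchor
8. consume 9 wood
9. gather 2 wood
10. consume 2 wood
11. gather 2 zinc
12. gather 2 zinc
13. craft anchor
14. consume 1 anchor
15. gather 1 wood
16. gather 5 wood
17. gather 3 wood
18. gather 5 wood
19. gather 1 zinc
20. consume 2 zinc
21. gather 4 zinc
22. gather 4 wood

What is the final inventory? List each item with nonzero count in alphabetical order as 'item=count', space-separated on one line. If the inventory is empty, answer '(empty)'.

After 1 (gather 4 zinc): zinc=4
After 2 (gather 5 wood): wood=5 zinc=4
After 3 (gather 3 wood): wood=8 zinc=4
After 4 (gather 1 wood): wood=9 zinc=4
After 5 (craft anchor): anchor=2 wood=9 zinc=1
After 6 (consume 1 zinc): anchor=2 wood=9
After 7 (consume 2 anchor): wood=9
After 8 (consume 9 wood): (empty)
After 9 (gather 2 wood): wood=2
After 10 (consume 2 wood): (empty)
After 11 (gather 2 zinc): zinc=2
After 12 (gather 2 zinc): zinc=4
After 13 (craft anchor): anchor=2 zinc=1
After 14 (consume 1 anchor): anchor=1 zinc=1
After 15 (gather 1 wood): anchor=1 wood=1 zinc=1
After 16 (gather 5 wood): anchor=1 wood=6 zinc=1
After 17 (gather 3 wood): anchor=1 wood=9 zinc=1
After 18 (gather 5 wood): anchor=1 wood=14 zinc=1
After 19 (gather 1 zinc): anchor=1 wood=14 zinc=2
After 20 (consume 2 zinc): anchor=1 wood=14
After 21 (gather 4 zinc): anchor=1 wood=14 zinc=4
After 22 (gather 4 wood): anchor=1 wood=18 zinc=4

Answer: anchor=1 wood=18 zinc=4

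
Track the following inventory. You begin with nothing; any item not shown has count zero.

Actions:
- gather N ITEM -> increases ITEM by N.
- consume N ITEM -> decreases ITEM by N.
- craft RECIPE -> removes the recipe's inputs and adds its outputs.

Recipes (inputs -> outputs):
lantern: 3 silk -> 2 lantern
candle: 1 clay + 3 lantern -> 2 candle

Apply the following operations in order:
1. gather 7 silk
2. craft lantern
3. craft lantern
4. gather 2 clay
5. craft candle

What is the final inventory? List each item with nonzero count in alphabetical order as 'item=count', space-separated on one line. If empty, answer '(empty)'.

Answer: candle=2 clay=1 lantern=1 silk=1

Derivation:
After 1 (gather 7 silk): silk=7
After 2 (craft lantern): lantern=2 silk=4
After 3 (craft lantern): lantern=4 silk=1
After 4 (gather 2 clay): clay=2 lantern=4 silk=1
After 5 (craft candle): candle=2 clay=1 lantern=1 silk=1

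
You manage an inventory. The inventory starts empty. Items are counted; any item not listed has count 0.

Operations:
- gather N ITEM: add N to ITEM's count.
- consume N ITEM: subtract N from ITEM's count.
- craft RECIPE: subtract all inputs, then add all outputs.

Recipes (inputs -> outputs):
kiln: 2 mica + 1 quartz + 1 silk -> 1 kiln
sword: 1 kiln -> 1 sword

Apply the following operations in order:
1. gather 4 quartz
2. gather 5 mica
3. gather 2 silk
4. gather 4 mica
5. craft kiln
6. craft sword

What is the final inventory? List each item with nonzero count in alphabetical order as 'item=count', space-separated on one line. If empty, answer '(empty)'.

After 1 (gather 4 quartz): quartz=4
After 2 (gather 5 mica): mica=5 quartz=4
After 3 (gather 2 silk): mica=5 quartz=4 silk=2
After 4 (gather 4 mica): mica=9 quartz=4 silk=2
After 5 (craft kiln): kiln=1 mica=7 quartz=3 silk=1
After 6 (craft sword): mica=7 quartz=3 silk=1 sword=1

Answer: mica=7 quartz=3 silk=1 sword=1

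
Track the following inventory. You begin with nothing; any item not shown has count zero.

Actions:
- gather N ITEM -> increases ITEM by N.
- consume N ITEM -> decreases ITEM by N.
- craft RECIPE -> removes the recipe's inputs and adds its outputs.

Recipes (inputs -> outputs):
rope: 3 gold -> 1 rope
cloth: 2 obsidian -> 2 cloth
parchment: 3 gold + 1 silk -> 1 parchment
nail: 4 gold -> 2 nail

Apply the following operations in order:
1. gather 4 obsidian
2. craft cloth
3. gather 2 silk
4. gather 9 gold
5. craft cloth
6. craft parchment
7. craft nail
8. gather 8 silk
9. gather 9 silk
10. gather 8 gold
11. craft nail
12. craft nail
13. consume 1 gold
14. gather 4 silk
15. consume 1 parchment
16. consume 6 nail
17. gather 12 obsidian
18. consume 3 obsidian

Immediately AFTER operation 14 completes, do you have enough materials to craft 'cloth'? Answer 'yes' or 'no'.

Answer: no

Derivation:
After 1 (gather 4 obsidian): obsidian=4
After 2 (craft cloth): cloth=2 obsidian=2
After 3 (gather 2 silk): cloth=2 obsidian=2 silk=2
After 4 (gather 9 gold): cloth=2 gold=9 obsidian=2 silk=2
After 5 (craft cloth): cloth=4 gold=9 silk=2
After 6 (craft parchment): cloth=4 gold=6 parchment=1 silk=1
After 7 (craft nail): cloth=4 gold=2 nail=2 parchment=1 silk=1
After 8 (gather 8 silk): cloth=4 gold=2 nail=2 parchment=1 silk=9
After 9 (gather 9 silk): cloth=4 gold=2 nail=2 parchment=1 silk=18
After 10 (gather 8 gold): cloth=4 gold=10 nail=2 parchment=1 silk=18
After 11 (craft nail): cloth=4 gold=6 nail=4 parchment=1 silk=18
After 12 (craft nail): cloth=4 gold=2 nail=6 parchment=1 silk=18
After 13 (consume 1 gold): cloth=4 gold=1 nail=6 parchment=1 silk=18
After 14 (gather 4 silk): cloth=4 gold=1 nail=6 parchment=1 silk=22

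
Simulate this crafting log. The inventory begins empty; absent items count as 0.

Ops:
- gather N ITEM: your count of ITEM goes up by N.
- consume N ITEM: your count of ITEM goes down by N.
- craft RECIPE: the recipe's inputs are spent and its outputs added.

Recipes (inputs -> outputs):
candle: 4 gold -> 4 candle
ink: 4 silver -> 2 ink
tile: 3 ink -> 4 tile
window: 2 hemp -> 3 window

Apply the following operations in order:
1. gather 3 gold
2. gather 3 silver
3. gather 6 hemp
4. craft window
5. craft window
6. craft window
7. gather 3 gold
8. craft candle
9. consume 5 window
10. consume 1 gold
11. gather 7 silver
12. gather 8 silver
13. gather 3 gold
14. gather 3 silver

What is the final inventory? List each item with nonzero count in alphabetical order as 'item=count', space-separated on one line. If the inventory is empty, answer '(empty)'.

After 1 (gather 3 gold): gold=3
After 2 (gather 3 silver): gold=3 silver=3
After 3 (gather 6 hemp): gold=3 hemp=6 silver=3
After 4 (craft window): gold=3 hemp=4 silver=3 window=3
After 5 (craft window): gold=3 hemp=2 silver=3 window=6
After 6 (craft window): gold=3 silver=3 window=9
After 7 (gather 3 gold): gold=6 silver=3 window=9
After 8 (craft candle): candle=4 gold=2 silver=3 window=9
After 9 (consume 5 window): candle=4 gold=2 silver=3 window=4
After 10 (consume 1 gold): candle=4 gold=1 silver=3 window=4
After 11 (gather 7 silver): candle=4 gold=1 silver=10 window=4
After 12 (gather 8 silver): candle=4 gold=1 silver=18 window=4
After 13 (gather 3 gold): candle=4 gold=4 silver=18 window=4
After 14 (gather 3 silver): candle=4 gold=4 silver=21 window=4

Answer: candle=4 gold=4 silver=21 window=4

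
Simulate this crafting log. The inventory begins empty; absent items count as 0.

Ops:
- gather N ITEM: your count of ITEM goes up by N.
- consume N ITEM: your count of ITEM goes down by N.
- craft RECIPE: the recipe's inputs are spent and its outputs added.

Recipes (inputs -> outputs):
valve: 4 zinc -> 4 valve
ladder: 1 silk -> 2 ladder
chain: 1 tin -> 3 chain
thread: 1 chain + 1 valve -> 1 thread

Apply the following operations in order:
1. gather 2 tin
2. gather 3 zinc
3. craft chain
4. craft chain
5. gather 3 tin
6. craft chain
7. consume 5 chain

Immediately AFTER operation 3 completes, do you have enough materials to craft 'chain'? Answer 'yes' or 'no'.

Answer: yes

Derivation:
After 1 (gather 2 tin): tin=2
After 2 (gather 3 zinc): tin=2 zinc=3
After 3 (craft chain): chain=3 tin=1 zinc=3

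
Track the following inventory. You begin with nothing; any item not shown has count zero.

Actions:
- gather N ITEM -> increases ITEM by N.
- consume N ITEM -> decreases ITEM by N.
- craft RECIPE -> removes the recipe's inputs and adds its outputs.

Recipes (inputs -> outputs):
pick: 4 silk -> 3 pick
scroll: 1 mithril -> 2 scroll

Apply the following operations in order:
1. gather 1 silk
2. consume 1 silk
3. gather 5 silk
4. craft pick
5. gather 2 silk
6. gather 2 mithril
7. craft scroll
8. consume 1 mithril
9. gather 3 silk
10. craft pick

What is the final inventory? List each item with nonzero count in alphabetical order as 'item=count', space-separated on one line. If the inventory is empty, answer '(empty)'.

Answer: pick=6 scroll=2 silk=2

Derivation:
After 1 (gather 1 silk): silk=1
After 2 (consume 1 silk): (empty)
After 3 (gather 5 silk): silk=5
After 4 (craft pick): pick=3 silk=1
After 5 (gather 2 silk): pick=3 silk=3
After 6 (gather 2 mithril): mithril=2 pick=3 silk=3
After 7 (craft scroll): mithril=1 pick=3 scroll=2 silk=3
After 8 (consume 1 mithril): pick=3 scroll=2 silk=3
After 9 (gather 3 silk): pick=3 scroll=2 silk=6
After 10 (craft pick): pick=6 scroll=2 silk=2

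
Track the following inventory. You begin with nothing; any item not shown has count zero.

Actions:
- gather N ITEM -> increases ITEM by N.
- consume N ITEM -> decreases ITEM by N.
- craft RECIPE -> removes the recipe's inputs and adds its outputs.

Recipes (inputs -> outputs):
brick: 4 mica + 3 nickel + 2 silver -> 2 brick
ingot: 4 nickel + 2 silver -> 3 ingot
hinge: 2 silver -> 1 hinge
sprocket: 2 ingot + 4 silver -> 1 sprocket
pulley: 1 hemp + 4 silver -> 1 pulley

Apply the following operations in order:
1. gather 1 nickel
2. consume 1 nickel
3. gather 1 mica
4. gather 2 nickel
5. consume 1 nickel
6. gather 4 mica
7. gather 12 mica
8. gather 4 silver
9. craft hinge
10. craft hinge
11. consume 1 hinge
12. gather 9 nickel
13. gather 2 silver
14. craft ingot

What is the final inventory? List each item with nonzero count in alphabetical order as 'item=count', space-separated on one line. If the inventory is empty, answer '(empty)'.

After 1 (gather 1 nickel): nickel=1
After 2 (consume 1 nickel): (empty)
After 3 (gather 1 mica): mica=1
After 4 (gather 2 nickel): mica=1 nickel=2
After 5 (consume 1 nickel): mica=1 nickel=1
After 6 (gather 4 mica): mica=5 nickel=1
After 7 (gather 12 mica): mica=17 nickel=1
After 8 (gather 4 silver): mica=17 nickel=1 silver=4
After 9 (craft hinge): hinge=1 mica=17 nickel=1 silver=2
After 10 (craft hinge): hinge=2 mica=17 nickel=1
After 11 (consume 1 hinge): hinge=1 mica=17 nickel=1
After 12 (gather 9 nickel): hinge=1 mica=17 nickel=10
After 13 (gather 2 silver): hinge=1 mica=17 nickel=10 silver=2
After 14 (craft ingot): hinge=1 ingot=3 mica=17 nickel=6

Answer: hinge=1 ingot=3 mica=17 nickel=6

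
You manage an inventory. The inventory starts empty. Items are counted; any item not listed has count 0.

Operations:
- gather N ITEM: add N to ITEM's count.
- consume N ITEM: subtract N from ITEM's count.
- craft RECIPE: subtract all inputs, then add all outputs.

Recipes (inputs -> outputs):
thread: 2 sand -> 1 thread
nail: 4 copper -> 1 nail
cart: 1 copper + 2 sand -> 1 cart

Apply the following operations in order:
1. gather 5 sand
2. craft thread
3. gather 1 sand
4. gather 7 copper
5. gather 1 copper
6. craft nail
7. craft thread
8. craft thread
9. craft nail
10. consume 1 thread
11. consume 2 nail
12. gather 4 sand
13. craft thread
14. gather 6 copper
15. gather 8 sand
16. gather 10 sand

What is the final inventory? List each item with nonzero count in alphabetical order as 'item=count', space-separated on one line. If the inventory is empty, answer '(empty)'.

Answer: copper=6 sand=20 thread=3

Derivation:
After 1 (gather 5 sand): sand=5
After 2 (craft thread): sand=3 thread=1
After 3 (gather 1 sand): sand=4 thread=1
After 4 (gather 7 copper): copper=7 sand=4 thread=1
After 5 (gather 1 copper): copper=8 sand=4 thread=1
After 6 (craft nail): copper=4 nail=1 sand=4 thread=1
After 7 (craft thread): copper=4 nail=1 sand=2 thread=2
After 8 (craft thread): copper=4 nail=1 thread=3
After 9 (craft nail): nail=2 thread=3
After 10 (consume 1 thread): nail=2 thread=2
After 11 (consume 2 nail): thread=2
After 12 (gather 4 sand): sand=4 thread=2
After 13 (craft thread): sand=2 thread=3
After 14 (gather 6 copper): copper=6 sand=2 thread=3
After 15 (gather 8 sand): copper=6 sand=10 thread=3
After 16 (gather 10 sand): copper=6 sand=20 thread=3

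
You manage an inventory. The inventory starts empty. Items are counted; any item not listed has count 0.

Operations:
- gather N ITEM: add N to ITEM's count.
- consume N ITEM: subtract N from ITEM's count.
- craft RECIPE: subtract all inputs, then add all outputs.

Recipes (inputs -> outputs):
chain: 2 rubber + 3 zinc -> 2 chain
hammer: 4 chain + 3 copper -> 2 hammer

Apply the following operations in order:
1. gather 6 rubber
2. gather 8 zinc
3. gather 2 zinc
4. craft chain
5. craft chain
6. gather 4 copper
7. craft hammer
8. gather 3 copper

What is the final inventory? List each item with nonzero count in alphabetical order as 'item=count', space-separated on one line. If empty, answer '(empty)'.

Answer: copper=4 hammer=2 rubber=2 zinc=4

Derivation:
After 1 (gather 6 rubber): rubber=6
After 2 (gather 8 zinc): rubber=6 zinc=8
After 3 (gather 2 zinc): rubber=6 zinc=10
After 4 (craft chain): chain=2 rubber=4 zinc=7
After 5 (craft chain): chain=4 rubber=2 zinc=4
After 6 (gather 4 copper): chain=4 copper=4 rubber=2 zinc=4
After 7 (craft hammer): copper=1 hammer=2 rubber=2 zinc=4
After 8 (gather 3 copper): copper=4 hammer=2 rubber=2 zinc=4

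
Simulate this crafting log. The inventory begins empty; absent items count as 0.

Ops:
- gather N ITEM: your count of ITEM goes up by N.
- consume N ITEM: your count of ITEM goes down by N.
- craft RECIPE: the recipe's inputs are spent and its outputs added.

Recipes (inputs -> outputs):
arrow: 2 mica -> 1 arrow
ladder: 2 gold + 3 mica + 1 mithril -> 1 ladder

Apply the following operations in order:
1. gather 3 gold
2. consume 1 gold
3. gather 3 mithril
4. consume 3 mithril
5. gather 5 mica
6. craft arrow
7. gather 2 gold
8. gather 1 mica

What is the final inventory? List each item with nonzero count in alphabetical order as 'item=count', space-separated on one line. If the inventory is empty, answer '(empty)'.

Answer: arrow=1 gold=4 mica=4

Derivation:
After 1 (gather 3 gold): gold=3
After 2 (consume 1 gold): gold=2
After 3 (gather 3 mithril): gold=2 mithril=3
After 4 (consume 3 mithril): gold=2
After 5 (gather 5 mica): gold=2 mica=5
After 6 (craft arrow): arrow=1 gold=2 mica=3
After 7 (gather 2 gold): arrow=1 gold=4 mica=3
After 8 (gather 1 mica): arrow=1 gold=4 mica=4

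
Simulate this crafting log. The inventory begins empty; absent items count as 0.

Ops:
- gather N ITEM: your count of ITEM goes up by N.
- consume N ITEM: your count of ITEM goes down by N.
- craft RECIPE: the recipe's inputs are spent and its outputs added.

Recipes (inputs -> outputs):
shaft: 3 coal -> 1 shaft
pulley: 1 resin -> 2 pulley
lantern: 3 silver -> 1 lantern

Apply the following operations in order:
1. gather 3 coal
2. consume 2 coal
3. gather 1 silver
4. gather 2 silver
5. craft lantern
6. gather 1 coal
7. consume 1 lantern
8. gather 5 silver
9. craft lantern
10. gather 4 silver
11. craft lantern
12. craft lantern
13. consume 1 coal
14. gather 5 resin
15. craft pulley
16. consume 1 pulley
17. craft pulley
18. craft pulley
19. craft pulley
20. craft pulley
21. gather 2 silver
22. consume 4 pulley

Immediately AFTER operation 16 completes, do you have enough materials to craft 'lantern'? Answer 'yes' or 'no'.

After 1 (gather 3 coal): coal=3
After 2 (consume 2 coal): coal=1
After 3 (gather 1 silver): coal=1 silver=1
After 4 (gather 2 silver): coal=1 silver=3
After 5 (craft lantern): coal=1 lantern=1
After 6 (gather 1 coal): coal=2 lantern=1
After 7 (consume 1 lantern): coal=2
After 8 (gather 5 silver): coal=2 silver=5
After 9 (craft lantern): coal=2 lantern=1 silver=2
After 10 (gather 4 silver): coal=2 lantern=1 silver=6
After 11 (craft lantern): coal=2 lantern=2 silver=3
After 12 (craft lantern): coal=2 lantern=3
After 13 (consume 1 coal): coal=1 lantern=3
After 14 (gather 5 resin): coal=1 lantern=3 resin=5
After 15 (craft pulley): coal=1 lantern=3 pulley=2 resin=4
After 16 (consume 1 pulley): coal=1 lantern=3 pulley=1 resin=4

Answer: no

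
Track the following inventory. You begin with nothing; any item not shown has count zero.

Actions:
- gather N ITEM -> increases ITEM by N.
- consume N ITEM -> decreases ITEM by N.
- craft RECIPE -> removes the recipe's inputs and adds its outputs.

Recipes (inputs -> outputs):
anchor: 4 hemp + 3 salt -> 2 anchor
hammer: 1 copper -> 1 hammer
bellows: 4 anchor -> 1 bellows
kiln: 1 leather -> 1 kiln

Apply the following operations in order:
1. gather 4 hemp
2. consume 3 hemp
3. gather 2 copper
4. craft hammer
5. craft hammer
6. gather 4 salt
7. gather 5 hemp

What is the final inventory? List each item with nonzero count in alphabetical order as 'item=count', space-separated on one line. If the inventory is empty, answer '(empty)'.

After 1 (gather 4 hemp): hemp=4
After 2 (consume 3 hemp): hemp=1
After 3 (gather 2 copper): copper=2 hemp=1
After 4 (craft hammer): copper=1 hammer=1 hemp=1
After 5 (craft hammer): hammer=2 hemp=1
After 6 (gather 4 salt): hammer=2 hemp=1 salt=4
After 7 (gather 5 hemp): hammer=2 hemp=6 salt=4

Answer: hammer=2 hemp=6 salt=4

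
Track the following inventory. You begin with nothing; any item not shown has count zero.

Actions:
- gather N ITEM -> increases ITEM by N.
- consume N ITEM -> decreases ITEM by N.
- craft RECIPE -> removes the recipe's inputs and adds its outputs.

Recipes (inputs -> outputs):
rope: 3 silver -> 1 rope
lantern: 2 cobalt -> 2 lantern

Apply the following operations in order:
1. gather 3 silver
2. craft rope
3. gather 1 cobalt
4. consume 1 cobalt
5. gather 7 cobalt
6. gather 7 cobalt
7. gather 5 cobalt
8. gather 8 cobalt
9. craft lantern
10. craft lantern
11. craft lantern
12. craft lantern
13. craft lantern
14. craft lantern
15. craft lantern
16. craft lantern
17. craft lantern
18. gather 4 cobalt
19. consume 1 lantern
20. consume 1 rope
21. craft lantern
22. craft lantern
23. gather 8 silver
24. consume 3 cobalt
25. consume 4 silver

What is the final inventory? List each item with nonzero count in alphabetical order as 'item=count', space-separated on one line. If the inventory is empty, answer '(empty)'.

Answer: cobalt=6 lantern=21 silver=4

Derivation:
After 1 (gather 3 silver): silver=3
After 2 (craft rope): rope=1
After 3 (gather 1 cobalt): cobalt=1 rope=1
After 4 (consume 1 cobalt): rope=1
After 5 (gather 7 cobalt): cobalt=7 rope=1
After 6 (gather 7 cobalt): cobalt=14 rope=1
After 7 (gather 5 cobalt): cobalt=19 rope=1
After 8 (gather 8 cobalt): cobalt=27 rope=1
After 9 (craft lantern): cobalt=25 lantern=2 rope=1
After 10 (craft lantern): cobalt=23 lantern=4 rope=1
After 11 (craft lantern): cobalt=21 lantern=6 rope=1
After 12 (craft lantern): cobalt=19 lantern=8 rope=1
After 13 (craft lantern): cobalt=17 lantern=10 rope=1
After 14 (craft lantern): cobalt=15 lantern=12 rope=1
After 15 (craft lantern): cobalt=13 lantern=14 rope=1
After 16 (craft lantern): cobalt=11 lantern=16 rope=1
After 17 (craft lantern): cobalt=9 lantern=18 rope=1
After 18 (gather 4 cobalt): cobalt=13 lantern=18 rope=1
After 19 (consume 1 lantern): cobalt=13 lantern=17 rope=1
After 20 (consume 1 rope): cobalt=13 lantern=17
After 21 (craft lantern): cobalt=11 lantern=19
After 22 (craft lantern): cobalt=9 lantern=21
After 23 (gather 8 silver): cobalt=9 lantern=21 silver=8
After 24 (consume 3 cobalt): cobalt=6 lantern=21 silver=8
After 25 (consume 4 silver): cobalt=6 lantern=21 silver=4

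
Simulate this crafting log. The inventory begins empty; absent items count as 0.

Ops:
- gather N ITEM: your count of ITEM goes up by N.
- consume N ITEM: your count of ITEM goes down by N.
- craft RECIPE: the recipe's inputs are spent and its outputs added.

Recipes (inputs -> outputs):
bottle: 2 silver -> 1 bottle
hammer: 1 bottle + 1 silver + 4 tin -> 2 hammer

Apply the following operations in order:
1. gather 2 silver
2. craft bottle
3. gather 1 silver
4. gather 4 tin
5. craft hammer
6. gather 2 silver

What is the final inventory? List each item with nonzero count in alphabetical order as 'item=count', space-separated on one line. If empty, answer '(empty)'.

Answer: hammer=2 silver=2

Derivation:
After 1 (gather 2 silver): silver=2
After 2 (craft bottle): bottle=1
After 3 (gather 1 silver): bottle=1 silver=1
After 4 (gather 4 tin): bottle=1 silver=1 tin=4
After 5 (craft hammer): hammer=2
After 6 (gather 2 silver): hammer=2 silver=2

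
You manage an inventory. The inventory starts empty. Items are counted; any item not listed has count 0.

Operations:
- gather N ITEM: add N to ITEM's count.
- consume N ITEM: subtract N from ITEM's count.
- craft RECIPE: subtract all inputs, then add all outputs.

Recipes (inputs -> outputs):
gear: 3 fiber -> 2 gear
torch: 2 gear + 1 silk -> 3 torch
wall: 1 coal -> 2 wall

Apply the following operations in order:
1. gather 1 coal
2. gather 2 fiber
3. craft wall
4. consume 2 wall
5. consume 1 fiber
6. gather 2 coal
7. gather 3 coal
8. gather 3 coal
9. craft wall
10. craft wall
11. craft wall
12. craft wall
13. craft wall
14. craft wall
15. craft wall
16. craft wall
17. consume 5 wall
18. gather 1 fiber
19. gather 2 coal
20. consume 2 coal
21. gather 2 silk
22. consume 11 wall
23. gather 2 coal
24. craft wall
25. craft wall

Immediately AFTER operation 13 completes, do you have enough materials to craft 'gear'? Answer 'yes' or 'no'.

Answer: no

Derivation:
After 1 (gather 1 coal): coal=1
After 2 (gather 2 fiber): coal=1 fiber=2
After 3 (craft wall): fiber=2 wall=2
After 4 (consume 2 wall): fiber=2
After 5 (consume 1 fiber): fiber=1
After 6 (gather 2 coal): coal=2 fiber=1
After 7 (gather 3 coal): coal=5 fiber=1
After 8 (gather 3 coal): coal=8 fiber=1
After 9 (craft wall): coal=7 fiber=1 wall=2
After 10 (craft wall): coal=6 fiber=1 wall=4
After 11 (craft wall): coal=5 fiber=1 wall=6
After 12 (craft wall): coal=4 fiber=1 wall=8
After 13 (craft wall): coal=3 fiber=1 wall=10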